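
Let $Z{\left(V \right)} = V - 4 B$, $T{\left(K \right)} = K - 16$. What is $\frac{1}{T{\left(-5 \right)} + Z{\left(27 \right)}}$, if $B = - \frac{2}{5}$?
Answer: $\frac{5}{38} \approx 0.13158$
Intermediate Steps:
$B = - \frac{2}{5}$ ($B = \left(-2\right) \frac{1}{5} = - \frac{2}{5} \approx -0.4$)
$T{\left(K \right)} = -16 + K$
$Z{\left(V \right)} = \frac{8}{5} + V$ ($Z{\left(V \right)} = V - - \frac{8}{5} = V + \frac{8}{5} = \frac{8}{5} + V$)
$\frac{1}{T{\left(-5 \right)} + Z{\left(27 \right)}} = \frac{1}{\left(-16 - 5\right) + \left(\frac{8}{5} + 27\right)} = \frac{1}{-21 + \frac{143}{5}} = \frac{1}{\frac{38}{5}} = \frac{5}{38}$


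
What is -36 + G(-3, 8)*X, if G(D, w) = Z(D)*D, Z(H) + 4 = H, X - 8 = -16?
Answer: -204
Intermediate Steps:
X = -8 (X = 8 - 16 = -8)
Z(H) = -4 + H
G(D, w) = D*(-4 + D) (G(D, w) = (-4 + D)*D = D*(-4 + D))
-36 + G(-3, 8)*X = -36 - 3*(-4 - 3)*(-8) = -36 - 3*(-7)*(-8) = -36 + 21*(-8) = -36 - 168 = -204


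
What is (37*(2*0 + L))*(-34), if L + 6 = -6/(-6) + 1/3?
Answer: 17612/3 ≈ 5870.7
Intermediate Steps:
L = -14/3 (L = -6 + (-6/(-6) + 1/3) = -6 + (-6*(-⅙) + 1*(⅓)) = -6 + (1 + ⅓) = -6 + 4/3 = -14/3 ≈ -4.6667)
(37*(2*0 + L))*(-34) = (37*(2*0 - 14/3))*(-34) = (37*(0 - 14/3))*(-34) = (37*(-14/3))*(-34) = -518/3*(-34) = 17612/3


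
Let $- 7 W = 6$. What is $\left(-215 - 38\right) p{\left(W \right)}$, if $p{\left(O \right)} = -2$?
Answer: $506$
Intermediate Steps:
$W = - \frac{6}{7}$ ($W = \left(- \frac{1}{7}\right) 6 = - \frac{6}{7} \approx -0.85714$)
$\left(-215 - 38\right) p{\left(W \right)} = \left(-215 - 38\right) \left(-2\right) = \left(-253\right) \left(-2\right) = 506$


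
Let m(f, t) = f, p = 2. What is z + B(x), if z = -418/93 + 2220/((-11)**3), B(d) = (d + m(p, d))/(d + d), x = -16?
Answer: -11338607/1980528 ≈ -5.7250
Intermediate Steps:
B(d) = (2 + d)/(2*d) (B(d) = (d + 2)/(d + d) = (2 + d)/((2*d)) = (2 + d)*(1/(2*d)) = (2 + d)/(2*d))
z = -762818/123783 (z = -418*1/93 + 2220/(-1331) = -418/93 + 2220*(-1/1331) = -418/93 - 2220/1331 = -762818/123783 ≈ -6.1625)
z + B(x) = -762818/123783 + (1/2)*(2 - 16)/(-16) = -762818/123783 + (1/2)*(-1/16)*(-14) = -762818/123783 + 7/16 = -11338607/1980528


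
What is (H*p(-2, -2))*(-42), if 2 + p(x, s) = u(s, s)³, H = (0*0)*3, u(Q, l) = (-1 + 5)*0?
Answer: 0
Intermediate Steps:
u(Q, l) = 0 (u(Q, l) = 4*0 = 0)
H = 0 (H = 0*3 = 0)
p(x, s) = -2 (p(x, s) = -2 + 0³ = -2 + 0 = -2)
(H*p(-2, -2))*(-42) = (0*(-2))*(-42) = 0*(-42) = 0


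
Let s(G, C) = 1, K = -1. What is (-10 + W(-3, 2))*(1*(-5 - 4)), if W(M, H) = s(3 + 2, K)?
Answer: 81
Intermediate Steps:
W(M, H) = 1
(-10 + W(-3, 2))*(1*(-5 - 4)) = (-10 + 1)*(1*(-5 - 4)) = -9*(-9) = 81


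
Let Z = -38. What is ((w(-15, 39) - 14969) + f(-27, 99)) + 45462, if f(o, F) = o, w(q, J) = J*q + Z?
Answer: 29843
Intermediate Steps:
w(q, J) = -38 + J*q (w(q, J) = J*q - 38 = -38 + J*q)
((w(-15, 39) - 14969) + f(-27, 99)) + 45462 = (((-38 + 39*(-15)) - 14969) - 27) + 45462 = (((-38 - 585) - 14969) - 27) + 45462 = ((-623 - 14969) - 27) + 45462 = (-15592 - 27) + 45462 = -15619 + 45462 = 29843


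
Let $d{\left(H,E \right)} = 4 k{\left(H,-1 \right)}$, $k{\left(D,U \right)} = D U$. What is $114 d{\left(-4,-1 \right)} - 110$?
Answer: $1714$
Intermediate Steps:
$d{\left(H,E \right)} = - 4 H$ ($d{\left(H,E \right)} = 4 H \left(-1\right) = 4 \left(- H\right) = - 4 H$)
$114 d{\left(-4,-1 \right)} - 110 = 114 \left(\left(-4\right) \left(-4\right)\right) - 110 = 114 \cdot 16 - 110 = 1824 - 110 = 1714$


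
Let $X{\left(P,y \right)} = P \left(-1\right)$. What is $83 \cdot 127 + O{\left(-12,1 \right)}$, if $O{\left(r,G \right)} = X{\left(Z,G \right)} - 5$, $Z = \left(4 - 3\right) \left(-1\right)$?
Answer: $10537$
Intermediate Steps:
$Z = -1$ ($Z = 1 \left(-1\right) = -1$)
$X{\left(P,y \right)} = - P$
$O{\left(r,G \right)} = -4$ ($O{\left(r,G \right)} = \left(-1\right) \left(-1\right) - 5 = 1 - 5 = -4$)
$83 \cdot 127 + O{\left(-12,1 \right)} = 83 \cdot 127 - 4 = 10541 - 4 = 10537$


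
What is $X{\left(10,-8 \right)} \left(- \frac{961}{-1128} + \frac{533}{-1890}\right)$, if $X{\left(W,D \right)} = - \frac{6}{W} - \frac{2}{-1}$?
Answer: $\frac{202511}{253800} \approx 0.79792$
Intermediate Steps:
$X{\left(W,D \right)} = 2 - \frac{6}{W}$ ($X{\left(W,D \right)} = - \frac{6}{W} - -2 = - \frac{6}{W} + 2 = 2 - \frac{6}{W}$)
$X{\left(10,-8 \right)} \left(- \frac{961}{-1128} + \frac{533}{-1890}\right) = \left(2 - \frac{6}{10}\right) \left(- \frac{961}{-1128} + \frac{533}{-1890}\right) = \left(2 - \frac{3}{5}\right) \left(\left(-961\right) \left(- \frac{1}{1128}\right) + 533 \left(- \frac{1}{1890}\right)\right) = \left(2 - \frac{3}{5}\right) \left(\frac{961}{1128} - \frac{533}{1890}\right) = \frac{7}{5} \cdot \frac{202511}{355320} = \frac{202511}{253800}$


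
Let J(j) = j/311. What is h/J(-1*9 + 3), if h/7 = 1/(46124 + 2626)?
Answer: -2177/292500 ≈ -0.0074427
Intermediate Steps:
h = 7/48750 (h = 7/(46124 + 2626) = 7/48750 ≈ 0.00014359)
J(j) = j/311 (J(j) = j*(1/311) = j/311)
h/J(-1*9 + 3) = 7/(48750*(((-1*9 + 3)/311))) = 7/(48750*(((-9 + 3)/311))) = 7/(48750*(((1/311)*(-6)))) = 7/(48750*(-6/311)) = (7/48750)*(-311/6) = -2177/292500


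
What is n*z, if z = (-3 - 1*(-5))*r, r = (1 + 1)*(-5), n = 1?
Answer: -20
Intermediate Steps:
r = -10 (r = 2*(-5) = -10)
z = -20 (z = (-3 - 1*(-5))*(-10) = (-3 + 5)*(-10) = 2*(-10) = -20)
n*z = 1*(-20) = -20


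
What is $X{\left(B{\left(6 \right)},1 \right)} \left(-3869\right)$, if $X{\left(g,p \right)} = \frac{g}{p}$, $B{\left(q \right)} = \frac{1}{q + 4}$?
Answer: $- \frac{3869}{10} \approx -386.9$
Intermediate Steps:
$B{\left(q \right)} = \frac{1}{4 + q}$
$X{\left(B{\left(6 \right)},1 \right)} \left(-3869\right) = \frac{1}{\left(4 + 6\right) 1} \left(-3869\right) = \frac{1}{10} \cdot 1 \left(-3869\right) = \frac{1}{10} \left(-3869\right) = - \frac{3869}{10}$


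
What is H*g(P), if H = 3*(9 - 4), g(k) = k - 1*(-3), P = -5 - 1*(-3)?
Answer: 15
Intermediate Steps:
P = -2 (P = -5 + 3 = -2)
g(k) = 3 + k (g(k) = k + 3 = 3 + k)
H = 15 (H = 3*5 = 15)
H*g(P) = 15*(3 - 2) = 15*1 = 15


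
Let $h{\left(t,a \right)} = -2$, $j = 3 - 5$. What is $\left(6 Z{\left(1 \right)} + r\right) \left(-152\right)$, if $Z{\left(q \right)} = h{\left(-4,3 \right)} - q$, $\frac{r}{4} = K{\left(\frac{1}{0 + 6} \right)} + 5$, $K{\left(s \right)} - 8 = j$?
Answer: $-3952$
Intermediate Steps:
$j = -2$ ($j = 3 - 5 = -2$)
$K{\left(s \right)} = 6$ ($K{\left(s \right)} = 8 - 2 = 6$)
$r = 44$ ($r = 4 \left(6 + 5\right) = 4 \cdot 11 = 44$)
$Z{\left(q \right)} = -2 - q$
$\left(6 Z{\left(1 \right)} + r\right) \left(-152\right) = \left(6 \left(-2 - 1\right) + 44\right) \left(-152\right) = \left(6 \left(-3\right) + 44\right) \left(-152\right) = \left(-18 + 44\right) \left(-152\right) = 26 \left(-152\right) = -3952$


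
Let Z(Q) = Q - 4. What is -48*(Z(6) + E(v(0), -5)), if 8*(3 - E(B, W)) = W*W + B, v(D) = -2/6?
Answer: -92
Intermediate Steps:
v(D) = -⅓ (v(D) = -2*⅙ = -⅓)
E(B, W) = 3 - B/8 - W²/8 (E(B, W) = 3 - (W*W + B)/8 = 3 - (W² + B)/8 = 3 - (B + W²)/8 = 3 + (-B/8 - W²/8) = 3 - B/8 - W²/8)
Z(Q) = -4 + Q
-48*(Z(6) + E(v(0), -5)) = -48*((-4 + 6) + (3 - ⅛*(-⅓) - ⅛*(-5)²)) = -48*(2 + (3 + 1/24 - ⅛*25)) = -48*(2 + (3 + 1/24 - 25/8)) = -48*(2 - 1/12) = -48*23/12 = -92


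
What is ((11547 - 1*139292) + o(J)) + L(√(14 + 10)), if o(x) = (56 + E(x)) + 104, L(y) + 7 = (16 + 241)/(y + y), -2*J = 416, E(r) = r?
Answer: -127800 + 257*√6/24 ≈ -1.2777e+5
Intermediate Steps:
J = -208 (J = -½*416 = -208)
L(y) = -7 + 257/(2*y) (L(y) = -7 + (16 + 241)/(y + y) = -7 + 257/((2*y)) = -7 + 257*(1/(2*y)) = -7 + 257/(2*y))
o(x) = 160 + x (o(x) = (56 + x) + 104 = 160 + x)
((11547 - 1*139292) + o(J)) + L(√(14 + 10)) = ((11547 - 1*139292) + (160 - 208)) + (-7 + 257/(2*(√(14 + 10)))) = ((11547 - 139292) - 48) + (-7 + 257/(2*(√24))) = (-127745 - 48) + (-7 + 257/(2*((2*√6)))) = -127793 + (-7 + 257*(√6/12)/2) = -127793 + (-7 + 257*√6/24) = -127800 + 257*√6/24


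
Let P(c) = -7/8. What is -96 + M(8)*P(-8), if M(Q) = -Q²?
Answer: -40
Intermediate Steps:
P(c) = -7/8 (P(c) = -7*⅛ = -7/8)
-96 + M(8)*P(-8) = -96 - 1*8²*(-7/8) = -96 - 1*64*(-7/8) = -96 - 64*(-7/8) = -96 + 56 = -40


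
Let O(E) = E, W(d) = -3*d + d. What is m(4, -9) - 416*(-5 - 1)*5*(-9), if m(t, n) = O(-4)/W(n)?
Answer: -1010882/9 ≈ -1.1232e+5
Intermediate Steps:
W(d) = -2*d
m(t, n) = 2/n (m(t, n) = -4*(-1/(2*n)) = -(-2)/n = 2/n)
m(4, -9) - 416*(-5 - 1)*5*(-9) = 2/(-9) - 416*(-5 - 1)*5*(-9) = 2*(-⅑) - 416*(-6*5)*(-9) = -2/9 - (-12480)*(-9) = -2/9 - 416*270 = -2/9 - 112320 = -1010882/9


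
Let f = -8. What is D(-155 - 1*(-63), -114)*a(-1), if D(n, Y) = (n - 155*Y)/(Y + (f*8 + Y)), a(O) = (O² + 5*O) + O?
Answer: 43945/146 ≈ 300.99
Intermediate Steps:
a(O) = O² + 6*O
D(n, Y) = (n - 155*Y)/(-64 + 2*Y) (D(n, Y) = (n - 155*Y)/(Y + (-8*8 + Y)) = (n - 155*Y)/(Y + (-64 + Y)) = (n - 155*Y)/(-64 + 2*Y))
D(-155 - 1*(-63), -114)*a(-1) = (((-155 - 1*(-63)) - 155*(-114))/(2*(-32 - 114)))*(-(6 - 1)) = ((½)*((-155 + 63) + 17670)/(-146))*(-1*5) = ((½)*(-1/146)*(-92 + 17670))*(-5) = ((½)*(-1/146)*17578)*(-5) = -8789/146*(-5) = 43945/146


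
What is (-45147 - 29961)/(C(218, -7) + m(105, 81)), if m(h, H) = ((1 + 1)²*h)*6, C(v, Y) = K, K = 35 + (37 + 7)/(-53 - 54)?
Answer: -8036556/273341 ≈ -29.401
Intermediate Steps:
K = 3701/107 (K = 35 + 44/(-107) = 35 + 44*(-1/107) = 35 - 44/107 = 3701/107 ≈ 34.589)
C(v, Y) = 3701/107
m(h, H) = 24*h (m(h, H) = (2²*h)*6 = (4*h)*6 = 24*h)
(-45147 - 29961)/(C(218, -7) + m(105, 81)) = (-45147 - 29961)/(3701/107 + 24*105) = -75108/(3701/107 + 2520) = -75108/273341/107 = -75108*107/273341 = -8036556/273341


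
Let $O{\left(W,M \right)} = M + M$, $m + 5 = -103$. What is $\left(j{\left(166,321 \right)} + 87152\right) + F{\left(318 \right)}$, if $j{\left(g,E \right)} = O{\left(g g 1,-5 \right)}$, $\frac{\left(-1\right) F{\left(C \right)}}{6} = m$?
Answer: $87790$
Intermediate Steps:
$m = -108$ ($m = -5 - 103 = -108$)
$F{\left(C \right)} = 648$ ($F{\left(C \right)} = \left(-6\right) \left(-108\right) = 648$)
$O{\left(W,M \right)} = 2 M$
$j{\left(g,E \right)} = -10$ ($j{\left(g,E \right)} = 2 \left(-5\right) = -10$)
$\left(j{\left(166,321 \right)} + 87152\right) + F{\left(318 \right)} = \left(-10 + 87152\right) + 648 = 87142 + 648 = 87790$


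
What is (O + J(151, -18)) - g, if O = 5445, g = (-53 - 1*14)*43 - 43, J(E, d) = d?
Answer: 8351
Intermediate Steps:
g = -2924 (g = (-53 - 14)*43 - 43 = -67*43 - 43 = -2881 - 43 = -2924)
(O + J(151, -18)) - g = (5445 - 18) - 1*(-2924) = 5427 + 2924 = 8351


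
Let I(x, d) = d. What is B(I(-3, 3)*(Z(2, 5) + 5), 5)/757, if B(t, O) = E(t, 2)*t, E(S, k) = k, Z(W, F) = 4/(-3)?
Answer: 22/757 ≈ 0.029062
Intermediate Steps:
Z(W, F) = -4/3 (Z(W, F) = 4*(-⅓) = -4/3)
B(t, O) = 2*t
B(I(-3, 3)*(Z(2, 5) + 5), 5)/757 = (2*(3*(-4/3 + 5)))/757 = (2*(3*(11/3)))*(1/757) = (2*11)*(1/757) = 22*(1/757) = 22/757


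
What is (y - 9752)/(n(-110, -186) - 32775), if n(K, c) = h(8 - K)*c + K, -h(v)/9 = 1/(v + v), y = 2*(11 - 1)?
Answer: 1148376/3879593 ≈ 0.29600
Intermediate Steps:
y = 20 (y = 2*10 = 20)
h(v) = -9/(2*v) (h(v) = -9/(v + v) = -9*1/(2*v) = -9/(2*v))
n(K, c) = K - 9*c/(2*(8 - K)) (n(K, c) = (-9/(2*(8 - K)))*c + K = -9*c/(2*(8 - K)) + K = K - 9*c/(2*(8 - K)))
(y - 9752)/(n(-110, -186) - 32775) = (20 - 9752)/(((9/2)*(-186) - 110*(-8 - 110))/(-8 - 110) - 32775) = -9732/((-837 - 110*(-118))/(-118) - 32775) = -9732/(-(-837 + 12980)/118 - 32775) = -9732/(-1/118*12143 - 32775) = -9732/(-12143/118 - 32775) = -9732/(-3879593/118) = -9732*(-118/3879593) = 1148376/3879593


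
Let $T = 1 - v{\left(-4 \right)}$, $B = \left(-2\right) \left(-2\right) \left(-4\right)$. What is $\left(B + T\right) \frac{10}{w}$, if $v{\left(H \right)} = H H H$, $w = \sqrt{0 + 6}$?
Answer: $\frac{245 \sqrt{6}}{3} \approx 200.04$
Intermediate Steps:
$w = \sqrt{6} \approx 2.4495$
$B = -16$ ($B = 4 \left(-4\right) = -16$)
$v{\left(H \right)} = H^{3}$ ($v{\left(H \right)} = H^{2} H = H^{3}$)
$T = 65$ ($T = 1 - \left(-4\right)^{3} = 1 - -64 = 1 + 64 = 65$)
$\left(B + T\right) \frac{10}{w} = \left(-16 + 65\right) \frac{10}{\sqrt{6}} = 49 \cdot 10 \frac{\sqrt{6}}{6} = 49 \frac{5 \sqrt{6}}{3} = \frac{245 \sqrt{6}}{3}$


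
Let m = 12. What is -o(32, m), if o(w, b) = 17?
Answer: -17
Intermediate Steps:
-o(32, m) = -1*17 = -17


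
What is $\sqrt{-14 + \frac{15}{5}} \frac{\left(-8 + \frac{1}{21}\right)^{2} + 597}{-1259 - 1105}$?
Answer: $- \frac{739 i \sqrt{11}}{2646} \approx - 0.9263 i$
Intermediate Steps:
$\sqrt{-14 + \frac{15}{5}} \frac{\left(-8 + \frac{1}{21}\right)^{2} + 597}{-1259 - 1105} = \sqrt{-14 + 15 \cdot \frac{1}{5}} \frac{\left(-8 + \frac{1}{21}\right)^{2} + 597}{-2364} = \sqrt{-14 + 3} \left(\left(- \frac{167}{21}\right)^{2} + 597\right) \left(- \frac{1}{2364}\right) = \sqrt{-11} \left(\frac{27889}{441} + 597\right) \left(- \frac{1}{2364}\right) = i \sqrt{11} \cdot \frac{291166}{441} \left(- \frac{1}{2364}\right) = i \sqrt{11} \left(- \frac{739}{2646}\right) = - \frac{739 i \sqrt{11}}{2646}$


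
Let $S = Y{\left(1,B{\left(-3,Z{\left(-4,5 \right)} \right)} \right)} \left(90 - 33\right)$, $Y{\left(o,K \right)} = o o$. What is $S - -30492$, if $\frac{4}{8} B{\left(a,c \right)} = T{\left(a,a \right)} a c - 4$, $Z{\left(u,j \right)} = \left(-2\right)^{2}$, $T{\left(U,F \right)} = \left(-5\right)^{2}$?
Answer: $30549$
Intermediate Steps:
$T{\left(U,F \right)} = 25$
$Z{\left(u,j \right)} = 4$
$B{\left(a,c \right)} = -8 + 50 a c$ ($B{\left(a,c \right)} = 2 \left(25 a c - 4\right) = 2 \left(-4 + 25 a c\right) = -8 + 50 a c$)
$Y{\left(o,K \right)} = o^{2}$
$S = 57$ ($S = 1^{2} \left(90 - 33\right) = 1 \cdot 57 = 57$)
$S - -30492 = 57 - -30492 = 57 + 30492 = 30549$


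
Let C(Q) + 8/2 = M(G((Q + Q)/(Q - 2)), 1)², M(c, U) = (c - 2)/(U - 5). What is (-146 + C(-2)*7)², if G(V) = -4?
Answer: 400689/16 ≈ 25043.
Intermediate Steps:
M(c, U) = (-2 + c)/(-5 + U)
C(Q) = -7/4 (C(Q) = -4 + ((-2 - 4)/(-5 + 1))² = -4 + (-6/(-4))² = -4 + (-¼*(-6))² = -4 + (3/2)² = -4 + 9/4 = -7/4)
(-146 + C(-2)*7)² = (-146 - 7/4*7)² = (-146 - 49/4)² = (-633/4)² = 400689/16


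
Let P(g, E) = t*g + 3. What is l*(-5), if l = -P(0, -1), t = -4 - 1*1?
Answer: 15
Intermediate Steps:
t = -5 (t = -4 - 1 = -5)
P(g, E) = 3 - 5*g (P(g, E) = -5*g + 3 = 3 - 5*g)
l = -3 (l = -(3 - 5*0) = -(3 + 0) = -1*3 = -3)
l*(-5) = -3*(-5) = 15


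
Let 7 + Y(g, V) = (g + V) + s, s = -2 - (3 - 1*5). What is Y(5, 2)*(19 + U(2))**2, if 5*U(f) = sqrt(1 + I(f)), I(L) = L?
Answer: 0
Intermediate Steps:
s = 0 (s = -2 - (3 - 5) = -2 - 1*(-2) = -2 + 2 = 0)
U(f) = sqrt(1 + f)/5
Y(g, V) = -7 + V + g (Y(g, V) = -7 + ((g + V) + 0) = -7 + ((V + g) + 0) = -7 + (V + g) = -7 + V + g)
Y(5, 2)*(19 + U(2))**2 = (-7 + 2 + 5)*(19 + sqrt(1 + 2)/5)**2 = 0*(19 + sqrt(3)/5)**2 = 0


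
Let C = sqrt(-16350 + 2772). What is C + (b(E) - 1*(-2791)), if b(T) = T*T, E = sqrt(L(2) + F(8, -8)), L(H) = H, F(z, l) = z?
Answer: 2801 + I*sqrt(13578) ≈ 2801.0 + 116.52*I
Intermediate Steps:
E = sqrt(10) (E = sqrt(2 + 8) = sqrt(10) ≈ 3.1623)
C = I*sqrt(13578) (C = sqrt(-13578) = I*sqrt(13578) ≈ 116.52*I)
b(T) = T**2
C + (b(E) - 1*(-2791)) = I*sqrt(13578) + ((sqrt(10))**2 - 1*(-2791)) = I*sqrt(13578) + (10 + 2791) = I*sqrt(13578) + 2801 = 2801 + I*sqrt(13578)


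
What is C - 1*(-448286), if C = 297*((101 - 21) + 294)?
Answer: 559364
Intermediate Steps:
C = 111078 (C = 297*(80 + 294) = 297*374 = 111078)
C - 1*(-448286) = 111078 - 1*(-448286) = 111078 + 448286 = 559364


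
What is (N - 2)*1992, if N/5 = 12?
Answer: 115536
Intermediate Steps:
N = 60 (N = 5*12 = 60)
(N - 2)*1992 = (60 - 2)*1992 = 58*1992 = 115536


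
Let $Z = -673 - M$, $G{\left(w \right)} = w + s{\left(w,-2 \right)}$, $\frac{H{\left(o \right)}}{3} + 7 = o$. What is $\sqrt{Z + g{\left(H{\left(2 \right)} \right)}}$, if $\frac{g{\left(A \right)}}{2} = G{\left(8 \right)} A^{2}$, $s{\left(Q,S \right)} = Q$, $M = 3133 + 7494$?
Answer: $10 i \sqrt{41} \approx 64.031 i$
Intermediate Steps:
$M = 10627$
$H{\left(o \right)} = -21 + 3 o$
$G{\left(w \right)} = 2 w$ ($G{\left(w \right)} = w + w = 2 w$)
$g{\left(A \right)} = 32 A^{2}$ ($g{\left(A \right)} = 2 \cdot 2 \cdot 8 A^{2} = 2 \cdot 16 A^{2} = 32 A^{2}$)
$Z = -11300$ ($Z = -673 - 10627 = -11300$)
$\sqrt{Z + g{\left(H{\left(2 \right)} \right)}} = \sqrt{-11300 + 32 \left(-21 + 3 \cdot 2\right)^{2}} = \sqrt{-11300 + 32 \left(-21 + 6\right)^{2}} = \sqrt{-11300 + 32 \left(-15\right)^{2}} = \sqrt{-11300 + 32 \cdot 225} = \sqrt{-11300 + 7200} = \sqrt{-4100} = 10 i \sqrt{41}$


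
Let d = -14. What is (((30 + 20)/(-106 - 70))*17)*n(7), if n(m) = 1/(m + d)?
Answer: 425/616 ≈ 0.68993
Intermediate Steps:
n(m) = 1/(-14 + m) (n(m) = 1/(m - 14) = 1/(-14 + m))
(((30 + 20)/(-106 - 70))*17)*n(7) = (((30 + 20)/(-106 - 70))*17)/(-14 + 7) = ((50/(-176))*17)/(-7) = ((50*(-1/176))*17)*(-⅐) = -25/88*17*(-⅐) = -425/88*(-⅐) = 425/616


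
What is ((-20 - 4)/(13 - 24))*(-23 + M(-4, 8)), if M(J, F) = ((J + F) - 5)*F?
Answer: -744/11 ≈ -67.636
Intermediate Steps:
M(J, F) = F*(-5 + F + J) (M(J, F) = ((F + J) - 5)*F = (-5 + F + J)*F = F*(-5 + F + J))
((-20 - 4)/(13 - 24))*(-23 + M(-4, 8)) = ((-20 - 4)/(13 - 24))*(-23 + 8*(-5 + 8 - 4)) = (-24/(-11))*(-23 + 8*(-1)) = (-24*(-1/11))*(-23 - 8) = (24/11)*(-31) = -744/11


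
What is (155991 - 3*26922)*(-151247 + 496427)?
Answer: 25966165500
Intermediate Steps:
(155991 - 3*26922)*(-151247 + 496427) = (155991 - 80766)*345180 = 75225*345180 = 25966165500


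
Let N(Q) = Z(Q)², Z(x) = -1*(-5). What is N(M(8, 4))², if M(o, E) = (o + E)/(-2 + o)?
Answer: 625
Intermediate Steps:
Z(x) = 5
M(o, E) = (E + o)/(-2 + o)
N(Q) = 25 (N(Q) = 5² = 25)
N(M(8, 4))² = 25² = 625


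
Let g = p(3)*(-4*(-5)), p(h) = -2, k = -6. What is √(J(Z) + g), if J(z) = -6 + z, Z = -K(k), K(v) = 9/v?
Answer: I*√178/2 ≈ 6.6708*I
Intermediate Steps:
Z = 3/2 (Z = -9/(-6) = -9*(-1)/6 = -1*(-3/2) = 3/2 ≈ 1.5000)
g = -40 (g = -(-8)*(-5) = -2*20 = -40)
√(J(Z) + g) = √((-6 + 3/2) - 40) = √(-9/2 - 40) = √(-89/2) = I*√178/2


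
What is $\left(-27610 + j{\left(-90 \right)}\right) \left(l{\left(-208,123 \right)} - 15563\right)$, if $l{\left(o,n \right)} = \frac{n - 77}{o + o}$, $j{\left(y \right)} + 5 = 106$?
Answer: $\frac{89050126643}{208} \approx 4.2813 \cdot 10^{8}$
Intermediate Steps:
$j{\left(y \right)} = 101$ ($j{\left(y \right)} = -5 + 106 = 101$)
$l{\left(o,n \right)} = \frac{-77 + n}{2 o}$
$\left(-27610 + j{\left(-90 \right)}\right) \left(l{\left(-208,123 \right)} - 15563\right) = \left(-27610 + 101\right) \left(\frac{-77 + 123}{2 \left(-208\right)} - 15563\right) = - 27509 \left(\frac{1}{2} \left(- \frac{1}{208}\right) 46 - 15563\right) = - 27509 \left(- \frac{23}{208} - 15563\right) = \left(-27509\right) \left(- \frac{3237127}{208}\right) = \frac{89050126643}{208}$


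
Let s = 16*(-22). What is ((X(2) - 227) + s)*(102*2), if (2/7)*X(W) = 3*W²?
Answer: -109548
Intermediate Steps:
X(W) = 21*W²/2 (X(W) = 7*(3*W²)/2 = 21*W²/2)
s = -352
((X(2) - 227) + s)*(102*2) = (((21/2)*2² - 227) - 352)*(102*2) = (((21/2)*4 - 227) - 352)*204 = ((42 - 227) - 352)*204 = (-185 - 352)*204 = -537*204 = -109548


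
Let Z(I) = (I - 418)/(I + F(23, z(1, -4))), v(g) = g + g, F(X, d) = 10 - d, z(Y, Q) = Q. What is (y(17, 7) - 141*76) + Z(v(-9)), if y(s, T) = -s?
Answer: -10624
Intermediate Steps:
v(g) = 2*g
Z(I) = (-418 + I)/(14 + I) (Z(I) = (I - 418)/(I + (10 - 1*(-4))) = (-418 + I)/(I + (10 + 4)) = (-418 + I)/(I + 14) = (-418 + I)/(14 + I))
(y(17, 7) - 141*76) + Z(v(-9)) = (-1*17 - 141*76) + (-418 + 2*(-9))/(14 + 2*(-9)) = (-17 - 10716) + (-418 - 18)/(14 - 18) = -10733 - 436/(-4) = -10733 - ¼*(-436) = -10733 + 109 = -10624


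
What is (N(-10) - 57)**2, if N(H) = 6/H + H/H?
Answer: 80089/25 ≈ 3203.6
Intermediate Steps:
N(H) = 1 + 6/H (N(H) = 6/H + 1 = 1 + 6/H)
(N(-10) - 57)**2 = ((6 - 10)/(-10) - 57)**2 = (-1/10*(-4) - 57)**2 = (2/5 - 57)**2 = (-283/5)**2 = 80089/25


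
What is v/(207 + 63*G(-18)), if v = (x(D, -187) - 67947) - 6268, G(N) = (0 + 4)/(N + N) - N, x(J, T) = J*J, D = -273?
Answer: 157/667 ≈ 0.23538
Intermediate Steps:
x(J, T) = J²
G(N) = -N + 2/N (G(N) = 4/((2*N)) - N = 4*(1/(2*N)) - N = 2/N - N = -N + 2/N)
v = 314 (v = ((-273)² - 67947) - 6268 = (74529 - 67947) - 6268 = 6582 - 6268 = 314)
v/(207 + 63*G(-18)) = 314/(207 + 63*(-1*(-18) + 2/(-18))) = 314/(207 + 63*(18 + 2*(-1/18))) = 314/(207 + 63*(18 - ⅑)) = 314/(207 + 63*(161/9)) = 314/(207 + 1127) = 314/1334 = 314*(1/1334) = 157/667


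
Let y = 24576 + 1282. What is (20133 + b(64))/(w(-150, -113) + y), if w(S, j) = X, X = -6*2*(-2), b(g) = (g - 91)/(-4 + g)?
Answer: 402651/517640 ≈ 0.77786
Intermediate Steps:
b(g) = (-91 + g)/(-4 + g)
X = 24 (X = -12*(-2) = 24)
y = 25858
w(S, j) = 24
(20133 + b(64))/(w(-150, -113) + y) = (20133 + (-91 + 64)/(-4 + 64))/(24 + 25858) = (20133 - 27/60)/25882 = (20133 + (1/60)*(-27))*(1/25882) = (20133 - 9/20)*(1/25882) = (402651/20)*(1/25882) = 402651/517640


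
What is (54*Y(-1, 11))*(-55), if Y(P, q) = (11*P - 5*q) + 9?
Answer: 169290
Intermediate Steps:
Y(P, q) = 9 - 5*q + 11*P (Y(P, q) = (-5*q + 11*P) + 9 = 9 - 5*q + 11*P)
(54*Y(-1, 11))*(-55) = (54*(9 - 5*11 + 11*(-1)))*(-55) = (54*(9 - 55 - 11))*(-55) = (54*(-57))*(-55) = -3078*(-55) = 169290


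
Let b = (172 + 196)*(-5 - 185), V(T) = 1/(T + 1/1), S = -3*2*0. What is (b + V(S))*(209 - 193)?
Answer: -1118704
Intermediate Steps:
S = 0 (S = -6*0 = 0)
V(T) = 1/(1 + T) (V(T) = 1/(T + 1) = 1/(1 + T))
b = -69920 (b = 368*(-190) = -69920)
(b + V(S))*(209 - 193) = (-69920 + 1/(1 + 0))*(209 - 193) = (-69920 + 1/1)*16 = (-69920 + 1)*16 = -69919*16 = -1118704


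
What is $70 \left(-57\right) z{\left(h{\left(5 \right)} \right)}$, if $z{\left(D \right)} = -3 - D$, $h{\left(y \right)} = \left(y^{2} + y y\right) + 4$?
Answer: $227430$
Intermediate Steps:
$h{\left(y \right)} = 4 + 2 y^{2}$ ($h{\left(y \right)} = \left(y^{2} + y^{2}\right) + 4 = 2 y^{2} + 4 = 4 + 2 y^{2}$)
$70 \left(-57\right) z{\left(h{\left(5 \right)} \right)} = 70 \left(-57\right) \left(-3 - \left(4 + 2 \cdot 5^{2}\right)\right) = - 3990 \left(-3 - \left(4 + 2 \cdot 25\right)\right) = - 3990 \left(-3 - \left(4 + 50\right)\right) = - 3990 \left(-3 - 54\right) = \left(-3990\right) \left(-57\right) = 227430$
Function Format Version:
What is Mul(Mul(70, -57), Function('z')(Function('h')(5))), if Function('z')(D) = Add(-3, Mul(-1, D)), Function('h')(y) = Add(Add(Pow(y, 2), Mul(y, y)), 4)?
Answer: 227430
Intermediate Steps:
Function('h')(y) = Add(4, Mul(2, Pow(y, 2))) (Function('h')(y) = Add(Add(Pow(y, 2), Pow(y, 2)), 4) = Add(Mul(2, Pow(y, 2)), 4) = Add(4, Mul(2, Pow(y, 2))))
Mul(Mul(70, -57), Function('z')(Function('h')(5))) = Mul(Mul(70, -57), Add(-3, Mul(-1, Add(4, Mul(2, Pow(5, 2)))))) = Mul(-3990, Add(-3, Mul(-1, Add(4, Mul(2, 25))))) = Mul(-3990, Add(-3, Mul(-1, Add(4, 50)))) = Mul(-3990, Add(-3, Mul(-1, 54))) = Mul(-3990, Add(-3, -54)) = Mul(-3990, -57) = 227430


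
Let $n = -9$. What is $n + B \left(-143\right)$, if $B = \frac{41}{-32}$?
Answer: $\frac{5575}{32} \approx 174.22$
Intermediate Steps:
$B = - \frac{41}{32}$ ($B = 41 \left(- \frac{1}{32}\right) = - \frac{41}{32} \approx -1.2813$)
$n + B \left(-143\right) = -9 - - \frac{5863}{32} = -9 + \frac{5863}{32} = \frac{5575}{32}$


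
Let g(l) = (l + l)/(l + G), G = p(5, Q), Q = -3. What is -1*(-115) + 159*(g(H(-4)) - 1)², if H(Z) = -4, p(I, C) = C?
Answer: 5794/49 ≈ 118.24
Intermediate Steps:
G = -3
g(l) = 2*l/(-3 + l) (g(l) = (l + l)/(l - 3) = (2*l)/(-3 + l) = 2*l/(-3 + l))
-1*(-115) + 159*(g(H(-4)) - 1)² = -1*(-115) + 159*(2*(-4)/(-3 - 4) - 1)² = 115 + 159*(2*(-4)/(-7) - 1)² = 115 + 159*(2*(-4)*(-⅐) - 1)² = 115 + 159*(8/7 - 1)² = 115 + 159*(⅐)² = 115 + 159*(1/49) = 115 + 159/49 = 5794/49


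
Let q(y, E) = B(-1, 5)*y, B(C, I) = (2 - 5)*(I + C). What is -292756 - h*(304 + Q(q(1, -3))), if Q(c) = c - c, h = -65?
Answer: -272996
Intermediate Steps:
B(C, I) = -3*C - 3*I (B(C, I) = -3*(C + I) = -3*C - 3*I)
q(y, E) = -12*y (q(y, E) = (-3*(-1) - 3*5)*y = (3 - 15)*y = -12*y)
Q(c) = 0
-292756 - h*(304 + Q(q(1, -3))) = -292756 - (-65)*(304 + 0) = -292756 - (-65)*304 = -292756 - 1*(-19760) = -292756 + 19760 = -272996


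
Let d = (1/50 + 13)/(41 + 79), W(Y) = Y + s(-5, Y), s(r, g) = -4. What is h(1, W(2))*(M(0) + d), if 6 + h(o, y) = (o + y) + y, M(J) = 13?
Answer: -235953/2000 ≈ -117.98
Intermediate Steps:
W(Y) = -4 + Y (W(Y) = Y - 4 = -4 + Y)
h(o, y) = -6 + o + 2*y (h(o, y) = -6 + ((o + y) + y) = -6 + (o + 2*y) = -6 + o + 2*y)
d = 217/2000 (d = (1/50 + 13)/120 = (651/50)*(1/120) = 217/2000 ≈ 0.10850)
h(1, W(2))*(M(0) + d) = (-6 + 1 + 2*(-4 + 2))*(13 + 217/2000) = (-6 + 1 + 2*(-2))*(26217/2000) = (-6 + 1 - 4)*(26217/2000) = -9*26217/2000 = -235953/2000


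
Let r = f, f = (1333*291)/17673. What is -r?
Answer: -3007/137 ≈ -21.949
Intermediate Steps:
f = 3007/137 (f = 387903*(1/17673) = 3007/137 ≈ 21.949)
r = 3007/137 ≈ 21.949
-r = -1*3007/137 = -3007/137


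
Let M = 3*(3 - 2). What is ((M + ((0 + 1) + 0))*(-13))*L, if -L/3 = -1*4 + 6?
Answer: 312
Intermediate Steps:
M = 3 (M = 3*1 = 3)
L = -6 (L = -3*(-1*4 + 6) = -3*(-4 + 6) = -3*2 = -6)
((M + ((0 + 1) + 0))*(-13))*L = ((3 + ((0 + 1) + 0))*(-13))*(-6) = ((3 + (1 + 0))*(-13))*(-6) = ((3 + 1)*(-13))*(-6) = (4*(-13))*(-6) = -52*(-6) = 312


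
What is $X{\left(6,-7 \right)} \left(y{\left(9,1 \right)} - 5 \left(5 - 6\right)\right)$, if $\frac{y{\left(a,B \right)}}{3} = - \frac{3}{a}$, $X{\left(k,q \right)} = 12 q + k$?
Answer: $-312$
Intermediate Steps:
$X{\left(k,q \right)} = k + 12 q$
$y{\left(a,B \right)} = - \frac{9}{a}$ ($y{\left(a,B \right)} = 3 \left(- \frac{3}{a}\right) = - \frac{9}{a}$)
$X{\left(6,-7 \right)} \left(y{\left(9,1 \right)} - 5 \left(5 - 6\right)\right) = \left(6 + 12 \left(-7\right)\right) \left(- \frac{9}{9} - 5 \left(5 - 6\right)\right) = \left(6 - 84\right) \left(\left(-9\right) \frac{1}{9} - -5\right) = - 78 \left(-1 + 5\right) = \left(-78\right) 4 = -312$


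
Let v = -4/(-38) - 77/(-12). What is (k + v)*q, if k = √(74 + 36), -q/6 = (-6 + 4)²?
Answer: -2974/19 - 24*√110 ≈ -408.24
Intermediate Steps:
v = 1487/228 (v = -4*(-1/38) - 77*(-1/12) = 2/19 + 77/12 = 1487/228 ≈ 6.5219)
q = -24 (q = -6*(-6 + 4)² = -6*(-2)² = -6*4 = -24)
k = √110 ≈ 10.488
(k + v)*q = (√110 + 1487/228)*(-24) = (1487/228 + √110)*(-24) = -2974/19 - 24*√110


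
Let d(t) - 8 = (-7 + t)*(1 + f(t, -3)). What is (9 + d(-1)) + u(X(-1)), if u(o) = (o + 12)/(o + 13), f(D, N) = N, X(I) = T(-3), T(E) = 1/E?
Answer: 1289/38 ≈ 33.921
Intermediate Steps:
X(I) = -⅓ (X(I) = 1/(-3) = -⅓)
d(t) = 22 - 2*t (d(t) = 8 + (-7 + t)*(1 - 3) = 8 + (-7 + t)*(-2) = 8 + (14 - 2*t) = 22 - 2*t)
u(o) = (12 + o)/(13 + o)
(9 + d(-1)) + u(X(-1)) = (9 + (22 - 2*(-1))) + (12 - ⅓)/(13 - ⅓) = (9 + (22 + 2)) + (35/3)/(38/3) = (9 + 24) + (3/38)*(35/3) = 33 + 35/38 = 1289/38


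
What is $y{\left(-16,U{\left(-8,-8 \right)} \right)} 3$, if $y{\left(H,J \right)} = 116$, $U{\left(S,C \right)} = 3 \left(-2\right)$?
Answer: $348$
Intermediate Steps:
$U{\left(S,C \right)} = -6$
$y{\left(-16,U{\left(-8,-8 \right)} \right)} 3 = 116 \cdot 3 = 348$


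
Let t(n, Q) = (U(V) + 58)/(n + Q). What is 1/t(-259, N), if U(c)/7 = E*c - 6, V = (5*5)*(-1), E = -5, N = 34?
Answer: -25/99 ≈ -0.25253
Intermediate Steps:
V = -25 (V = 25*(-1) = -25)
U(c) = -42 - 35*c (U(c) = 7*(-5*c - 6) = 7*(-6 - 5*c) = -42 - 35*c)
t(n, Q) = 891/(Q + n) (t(n, Q) = ((-42 - 35*(-25)) + 58)/(n + Q) = ((-42 + 875) + 58)/(Q + n) = (833 + 58)/(Q + n) = 891/(Q + n))
1/t(-259, N) = 1/(891/(34 - 259)) = 1/(891/(-225)) = 1/(891*(-1/225)) = 1/(-99/25) = -25/99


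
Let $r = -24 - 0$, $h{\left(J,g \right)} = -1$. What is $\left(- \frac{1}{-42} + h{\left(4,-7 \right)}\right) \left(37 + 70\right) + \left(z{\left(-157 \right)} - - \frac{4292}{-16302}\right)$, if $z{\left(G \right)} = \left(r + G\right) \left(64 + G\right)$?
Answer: $\frac{1908931439}{114114} \approx 16728.0$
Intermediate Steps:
$r = -24$ ($r = -24 + 0 = -24$)
$z{\left(G \right)} = \left(-24 + G\right) \left(64 + G\right)$
$\left(- \frac{1}{-42} + h{\left(4,-7 \right)}\right) \left(37 + 70\right) + \left(z{\left(-157 \right)} - - \frac{4292}{-16302}\right) = \left(- \frac{1}{-42} - 1\right) \left(37 + 70\right) + \left(\left(-1536 + \left(-157\right)^{2} + 40 \left(-157\right)\right) - - \frac{4292}{-16302}\right) = \left(\left(-1\right) \left(- \frac{1}{42}\right) - 1\right) 107 - \left(-16833 - - \frac{2146}{8151}\right) = \left(\frac{1}{42} - 1\right) 107 + \left(16833 - \frac{2146}{8151}\right) = \left(- \frac{41}{42}\right) 107 + \left(16833 - \frac{2146}{8151}\right) = - \frac{4387}{42} + \frac{137203637}{8151} = \frac{1908931439}{114114}$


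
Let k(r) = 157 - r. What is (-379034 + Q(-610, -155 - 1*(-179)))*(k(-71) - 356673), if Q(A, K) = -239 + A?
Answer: 135407395935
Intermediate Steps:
(-379034 + Q(-610, -155 - 1*(-179)))*(k(-71) - 356673) = (-379034 + (-239 - 610))*((157 - 1*(-71)) - 356673) = (-379034 - 849)*((157 + 71) - 356673) = -379883*(228 - 356673) = -379883*(-356445) = 135407395935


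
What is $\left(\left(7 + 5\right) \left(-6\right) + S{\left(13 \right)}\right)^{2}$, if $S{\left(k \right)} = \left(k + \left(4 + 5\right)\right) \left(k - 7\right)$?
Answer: $3600$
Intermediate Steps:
$S{\left(k \right)} = \left(-7 + k\right) \left(9 + k\right)$ ($S{\left(k \right)} = \left(k + 9\right) \left(-7 + k\right) = \left(9 + k\right) \left(-7 + k\right) = \left(-7 + k\right) \left(9 + k\right)$)
$\left(\left(7 + 5\right) \left(-6\right) + S{\left(13 \right)}\right)^{2} = \left(\left(7 + 5\right) \left(-6\right) + \left(-63 + 13^{2} + 2 \cdot 13\right)\right)^{2} = \left(12 \left(-6\right) + \left(-63 + 169 + 26\right)\right)^{2} = \left(-72 + 132\right)^{2} = 60^{2} = 3600$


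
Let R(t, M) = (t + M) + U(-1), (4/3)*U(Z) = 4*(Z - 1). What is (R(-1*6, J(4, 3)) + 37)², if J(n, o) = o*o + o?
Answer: 1369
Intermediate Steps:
U(Z) = -3 + 3*Z (U(Z) = 3*(4*(Z - 1))/4 = 3*(4*(-1 + Z))/4 = 3*(-4 + 4*Z)/4 = -3 + 3*Z)
J(n, o) = o + o² (J(n, o) = o² + o = o + o²)
R(t, M) = -6 + M + t (R(t, M) = (t + M) + (-3 + 3*(-1)) = (M + t) + (-3 - 3) = (M + t) - 6 = -6 + M + t)
(R(-1*6, J(4, 3)) + 37)² = ((-6 + 3*(1 + 3) - 1*6) + 37)² = ((-6 + 3*4 - 6) + 37)² = ((-6 + 12 - 6) + 37)² = (0 + 37)² = 37² = 1369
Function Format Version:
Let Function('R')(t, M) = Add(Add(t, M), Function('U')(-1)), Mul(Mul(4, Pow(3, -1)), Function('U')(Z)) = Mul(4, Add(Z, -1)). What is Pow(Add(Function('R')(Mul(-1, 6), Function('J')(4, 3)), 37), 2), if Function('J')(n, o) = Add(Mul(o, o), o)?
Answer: 1369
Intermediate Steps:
Function('U')(Z) = Add(-3, Mul(3, Z)) (Function('U')(Z) = Mul(Rational(3, 4), Mul(4, Add(Z, -1))) = Mul(Rational(3, 4), Mul(4, Add(-1, Z))) = Mul(Rational(3, 4), Add(-4, Mul(4, Z))) = Add(-3, Mul(3, Z)))
Function('J')(n, o) = Add(o, Pow(o, 2)) (Function('J')(n, o) = Add(Pow(o, 2), o) = Add(o, Pow(o, 2)))
Function('R')(t, M) = Add(-6, M, t) (Function('R')(t, M) = Add(Add(t, M), Add(-3, Mul(3, -1))) = Add(Add(M, t), Add(-3, -3)) = Add(Add(M, t), -6) = Add(-6, M, t))
Pow(Add(Function('R')(Mul(-1, 6), Function('J')(4, 3)), 37), 2) = Pow(Add(Add(-6, Mul(3, Add(1, 3)), Mul(-1, 6)), 37), 2) = Pow(Add(Add(-6, Mul(3, 4), -6), 37), 2) = Pow(Add(Add(-6, 12, -6), 37), 2) = Pow(Add(0, 37), 2) = Pow(37, 2) = 1369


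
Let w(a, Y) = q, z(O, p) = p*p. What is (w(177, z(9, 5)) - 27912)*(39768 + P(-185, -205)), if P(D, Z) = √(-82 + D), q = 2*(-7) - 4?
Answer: -1110720240 - 27930*I*√267 ≈ -1.1107e+9 - 4.5638e+5*I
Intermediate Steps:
z(O, p) = p²
q = -18 (q = -14 - 4 = -18)
w(a, Y) = -18
(w(177, z(9, 5)) - 27912)*(39768 + P(-185, -205)) = (-18 - 27912)*(39768 + √(-82 - 185)) = -27930*(39768 + √(-267)) = -27930*(39768 + I*√267) = -1110720240 - 27930*I*√267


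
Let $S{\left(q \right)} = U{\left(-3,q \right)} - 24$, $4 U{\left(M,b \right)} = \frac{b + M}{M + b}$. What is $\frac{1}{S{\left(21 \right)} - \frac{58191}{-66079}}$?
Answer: $- \frac{15548}{355573} \approx -0.043727$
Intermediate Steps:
$U{\left(M,b \right)} = \frac{1}{4}$ ($U{\left(M,b \right)} = \frac{\left(b + M\right) \frac{1}{M + b}}{4} = \frac{\left(M + b\right) \frac{1}{M + b}}{4} = \frac{1}{4} \cdot 1 = \frac{1}{4}$)
$S{\left(q \right)} = - \frac{95}{4}$ ($S{\left(q \right)} = \frac{1}{4} - 24 = - \frac{95}{4}$)
$\frac{1}{S{\left(21 \right)} - \frac{58191}{-66079}} = \frac{1}{- \frac{95}{4} - \frac{58191}{-66079}} = \frac{1}{- \frac{95}{4} - - \frac{3423}{3887}} = \frac{1}{- \frac{95}{4} + \frac{3423}{3887}} = \frac{1}{- \frac{355573}{15548}} = - \frac{15548}{355573}$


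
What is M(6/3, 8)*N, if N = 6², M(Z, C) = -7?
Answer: -252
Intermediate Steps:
N = 36
M(6/3, 8)*N = -7*36 = -252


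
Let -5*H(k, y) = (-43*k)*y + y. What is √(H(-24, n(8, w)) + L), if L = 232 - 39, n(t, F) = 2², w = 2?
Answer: I*√15835/5 ≈ 25.167*I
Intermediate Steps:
n(t, F) = 4
L = 193
H(k, y) = -y/5 + 43*k*y/5 (H(k, y) = -((-43*k)*y + y)/5 = -(-43*k*y + y)/5 = -(y - 43*k*y)/5 = -y/5 + 43*k*y/5)
√(H(-24, n(8, w)) + L) = √((⅕)*4*(-1 + 43*(-24)) + 193) = √((⅕)*4*(-1 - 1032) + 193) = √((⅕)*4*(-1033) + 193) = √(-4132/5 + 193) = √(-3167/5) = I*√15835/5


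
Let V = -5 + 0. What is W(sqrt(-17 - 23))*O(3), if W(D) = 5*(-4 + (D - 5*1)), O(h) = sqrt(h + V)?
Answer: -20*sqrt(5) - 45*I*sqrt(2) ≈ -44.721 - 63.64*I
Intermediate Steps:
V = -5
O(h) = sqrt(-5 + h) (O(h) = sqrt(h - 5) = sqrt(-5 + h))
W(D) = -45 + 5*D (W(D) = 5*(-4 + (D - 5)) = 5*(-4 + (-5 + D)) = 5*(-9 + D) = -45 + 5*D)
W(sqrt(-17 - 23))*O(3) = (-45 + 5*sqrt(-17 - 23))*sqrt(-5 + 3) = (-45 + 5*sqrt(-40))*sqrt(-2) = (-45 + 5*(2*I*sqrt(10)))*(I*sqrt(2)) = (-45 + 10*I*sqrt(10))*(I*sqrt(2)) = I*sqrt(2)*(-45 + 10*I*sqrt(10))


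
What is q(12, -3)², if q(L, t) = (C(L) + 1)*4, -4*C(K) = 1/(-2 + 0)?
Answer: 81/4 ≈ 20.250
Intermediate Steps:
C(K) = ⅛ (C(K) = -1/(4*(-2 + 0)) = -¼/(-2) = -¼*(-½) = ⅛)
q(L, t) = 9/2 (q(L, t) = (⅛ + 1)*4 = (9/8)*4 = 9/2)
q(12, -3)² = (9/2)² = 81/4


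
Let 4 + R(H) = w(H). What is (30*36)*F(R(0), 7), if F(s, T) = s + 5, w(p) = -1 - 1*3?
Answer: -3240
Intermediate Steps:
w(p) = -4 (w(p) = -1 - 3 = -4)
R(H) = -8 (R(H) = -4 - 4 = -8)
F(s, T) = 5 + s
(30*36)*F(R(0), 7) = (30*36)*(5 - 8) = 1080*(-3) = -3240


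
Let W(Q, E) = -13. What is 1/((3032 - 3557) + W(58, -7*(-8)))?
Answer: -1/538 ≈ -0.0018587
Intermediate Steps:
1/((3032 - 3557) + W(58, -7*(-8))) = 1/((3032 - 3557) - 13) = 1/(-525 - 13) = 1/(-538) = -1/538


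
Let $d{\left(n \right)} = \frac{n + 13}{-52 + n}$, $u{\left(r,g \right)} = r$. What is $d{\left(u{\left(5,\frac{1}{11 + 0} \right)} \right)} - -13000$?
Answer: $\frac{610982}{47} \approx 13000.0$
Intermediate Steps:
$d{\left(n \right)} = \frac{13 + n}{-52 + n}$
$d{\left(u{\left(5,\frac{1}{11 + 0} \right)} \right)} - -13000 = \frac{13 + 5}{-52 + 5} - -13000 = \frac{1}{-47} \cdot 18 + 13000 = \left(- \frac{1}{47}\right) 18 + 13000 = - \frac{18}{47} + 13000 = \frac{610982}{47}$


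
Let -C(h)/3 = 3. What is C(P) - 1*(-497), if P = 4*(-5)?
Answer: 488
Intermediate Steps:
P = -20
C(h) = -9 (C(h) = -3*3 = -9)
C(P) - 1*(-497) = -9 - 1*(-497) = -9 + 497 = 488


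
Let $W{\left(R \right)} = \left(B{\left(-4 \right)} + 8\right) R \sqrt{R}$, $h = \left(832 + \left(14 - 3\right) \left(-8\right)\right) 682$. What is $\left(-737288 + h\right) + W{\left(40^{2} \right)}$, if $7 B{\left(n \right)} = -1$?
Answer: $\frac{1910840}{7} \approx 2.7298 \cdot 10^{5}$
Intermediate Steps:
$B{\left(n \right)} = - \frac{1}{7}$ ($B{\left(n \right)} = \frac{1}{7} \left(-1\right) = - \frac{1}{7}$)
$h = 507408$ ($h = \left(832 + 11 \left(-8\right)\right) 682 = \left(832 - 88\right) 682 = 744 \cdot 682 = 507408$)
$W{\left(R \right)} = \frac{55 R^{\frac{3}{2}}}{7}$ ($W{\left(R \right)} = \left(- \frac{1}{7} + 8\right) R \sqrt{R} = \frac{55 R}{7} \sqrt{R} = \frac{55 R^{\frac{3}{2}}}{7}$)
$\left(-737288 + h\right) + W{\left(40^{2} \right)} = \left(-737288 + 507408\right) + \frac{55 \left(40^{2}\right)^{\frac{3}{2}}}{7} = -229880 + \frac{55 \cdot 1600^{\frac{3}{2}}}{7} = -229880 + \frac{55}{7} \cdot 64000 = -229880 + \frac{3520000}{7} = \frac{1910840}{7}$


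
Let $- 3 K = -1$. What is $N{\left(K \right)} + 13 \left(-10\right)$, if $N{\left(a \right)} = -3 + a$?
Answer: $- \frac{398}{3} \approx -132.67$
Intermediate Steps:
$K = \frac{1}{3}$ ($K = \left(- \frac{1}{3}\right) \left(-1\right) = \frac{1}{3} \approx 0.33333$)
$N{\left(K \right)} + 13 \left(-10\right) = \left(-3 + \frac{1}{3}\right) + 13 \left(-10\right) = - \frac{8}{3} - 130 = - \frac{398}{3}$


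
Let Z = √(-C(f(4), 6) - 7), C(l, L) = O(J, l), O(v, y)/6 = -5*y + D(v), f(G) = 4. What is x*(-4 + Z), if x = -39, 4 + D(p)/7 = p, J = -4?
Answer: 156 - 39*√449 ≈ -670.40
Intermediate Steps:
D(p) = -28 + 7*p
O(v, y) = -168 - 30*y + 42*v (O(v, y) = 6*(-5*y + (-28 + 7*v)) = 6*(-28 - 5*y + 7*v) = -168 - 30*y + 42*v)
C(l, L) = -336 - 30*l (C(l, L) = -168 - 30*l + 42*(-4) = -168 - 30*l - 168 = -336 - 30*l)
Z = √449 (Z = √(-(-336 - 30*4) - 7) = √(-(-336 - 120) - 7) = √(-1*(-456) - 7) = √(456 - 7) = √449 ≈ 21.190)
x*(-4 + Z) = -39*(-4 + √449) = 156 - 39*√449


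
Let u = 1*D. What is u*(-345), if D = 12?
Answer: -4140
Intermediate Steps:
u = 12 (u = 1*12 = 12)
u*(-345) = 12*(-345) = -4140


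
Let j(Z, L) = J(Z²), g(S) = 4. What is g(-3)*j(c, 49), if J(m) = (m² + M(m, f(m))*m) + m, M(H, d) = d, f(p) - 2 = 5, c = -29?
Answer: 2856036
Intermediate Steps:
f(p) = 7 (f(p) = 2 + 5 = 7)
J(m) = m² + 8*m (J(m) = (m² + 7*m) + m = m² + 8*m)
j(Z, L) = Z²*(8 + Z²)
g(-3)*j(c, 49) = 4*((-29)²*(8 + (-29)²)) = 4*(841*(8 + 841)) = 4*(841*849) = 4*714009 = 2856036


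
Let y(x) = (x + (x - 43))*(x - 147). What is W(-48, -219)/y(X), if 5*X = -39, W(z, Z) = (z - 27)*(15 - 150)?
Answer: 28125/25198 ≈ 1.1162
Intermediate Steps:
W(z, Z) = 3645 - 135*z (W(z, Z) = (-27 + z)*(-135) = 3645 - 135*z)
X = -39/5 (X = (⅕)*(-39) = -39/5 ≈ -7.8000)
y(x) = (-147 + x)*(-43 + 2*x) (y(x) = (x + (-43 + x))*(-147 + x) = (-43 + 2*x)*(-147 + x) = (-147 + x)*(-43 + 2*x))
W(-48, -219)/y(X) = (3645 - 135*(-48))/(6321 - 337*(-39/5) + 2*(-39/5)²) = (3645 + 6480)/(6321 + 13143/5 + 2*(1521/25)) = 10125/(6321 + 13143/5 + 3042/25) = 10125/(226782/25) = 10125*(25/226782) = 28125/25198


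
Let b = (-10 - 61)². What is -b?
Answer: -5041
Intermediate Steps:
b = 5041 (b = (-71)² = 5041)
-b = -1*5041 = -5041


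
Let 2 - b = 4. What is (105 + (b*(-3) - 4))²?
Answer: 11449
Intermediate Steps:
b = -2 (b = 2 - 1*4 = 2 - 4 = -2)
(105 + (b*(-3) - 4))² = (105 + (-2*(-3) - 4))² = (105 + (6 - 4))² = (105 + 2)² = 107² = 11449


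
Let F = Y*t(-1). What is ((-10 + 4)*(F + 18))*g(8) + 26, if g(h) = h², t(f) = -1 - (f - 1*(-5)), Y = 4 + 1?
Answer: 2714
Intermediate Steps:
Y = 5
t(f) = -6 - f (t(f) = -1 - (f + 5) = -1 - (5 + f) = -1 + (-5 - f) = -6 - f)
F = -25 (F = 5*(-6 - 1*(-1)) = 5*(-6 + 1) = 5*(-5) = -25)
((-10 + 4)*(F + 18))*g(8) + 26 = ((-10 + 4)*(-25 + 18))*8² + 26 = -6*(-7)*64 + 26 = 42*64 + 26 = 2688 + 26 = 2714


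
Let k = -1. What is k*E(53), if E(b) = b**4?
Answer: -7890481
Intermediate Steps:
k*E(53) = -1*53**4 = -1*7890481 = -7890481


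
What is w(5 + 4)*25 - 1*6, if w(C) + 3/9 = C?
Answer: 632/3 ≈ 210.67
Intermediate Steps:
w(C) = -⅓ + C
w(5 + 4)*25 - 1*6 = (-⅓ + (5 + 4))*25 - 1*6 = (-⅓ + 9)*25 - 6 = (26/3)*25 - 6 = 650/3 - 6 = 632/3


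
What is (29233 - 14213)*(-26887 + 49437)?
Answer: 338701000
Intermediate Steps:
(29233 - 14213)*(-26887 + 49437) = 15020*22550 = 338701000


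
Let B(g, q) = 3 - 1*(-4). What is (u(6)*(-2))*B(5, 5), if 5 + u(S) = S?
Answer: -14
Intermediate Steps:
B(g, q) = 7 (B(g, q) = 3 + 4 = 7)
u(S) = -5 + S
(u(6)*(-2))*B(5, 5) = ((-5 + 6)*(-2))*7 = (1*(-2))*7 = -2*7 = -14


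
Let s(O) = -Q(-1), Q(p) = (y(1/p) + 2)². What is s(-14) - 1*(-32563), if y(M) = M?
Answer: 32562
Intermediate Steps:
Q(p) = (2 + 1/p)² (Q(p) = (1/p + 2)² = (2 + 1/p)²)
s(O) = -1 (s(O) = -(1 + 2*(-1))²/(-1)² = -(1 - 2)² = -(-1)² = -1)
s(-14) - 1*(-32563) = -1 - 1*(-32563) = -1 + 32563 = 32562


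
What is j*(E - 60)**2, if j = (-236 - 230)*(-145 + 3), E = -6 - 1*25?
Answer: 547970332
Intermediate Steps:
E = -31 (E = -6 - 25 = -31)
j = 66172 (j = -466*(-142) = 66172)
j*(E - 60)**2 = 66172*(-31 - 60)**2 = 66172*(-91)**2 = 66172*8281 = 547970332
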